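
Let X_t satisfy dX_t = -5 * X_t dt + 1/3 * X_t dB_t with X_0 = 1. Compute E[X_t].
E[X_t] = exp(-5*t)

For GBM dX = mu X dt + sigma X dB with X_0 = x_0, apply Itô to Y = log X: dY = (mu - sigma^2/2) dt + sigma dB, so Y_t = log(x_0) + (mu - sigma^2/2) t + sigma B_t and hence X_t = x_0 * exp((mu - sigma^2/2) t + sigma B_t).
With mu = -5, sigma = 1/3, x_0 = 1, this gives:
  X_t = 1 * exp((-91/18) * t + (1/3) * B_t).
Since sigma*B_t ~ Normal(0, sigma^2 t), E[exp(sigma*B_t)] = exp(sigma^2 t / 2); so E[X_t] = x_0 * exp((mu - sigma^2/2) t) * exp(sigma^2 t / 2) = x_0 * exp(mu t) = exp(-5*t).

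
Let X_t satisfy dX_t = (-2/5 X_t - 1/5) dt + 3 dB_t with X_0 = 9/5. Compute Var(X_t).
Var(X_t) = 45/4 - 45*exp(-4*t/5)/4

The variance V(t) = Var(X_t) satisfies V'(t) = 2 a V(t) + c^2 with V(0) = 0 (drift coefficient is linear in X, diffusion is constant). With a = -2/5, c = 3, the solution is
  V(t) = (c^2 / (2 a)) * (exp(2 a t) - 1)
       = (3^2 / (2*(-2/5))) * (exp((-4/5) t) - 1)
       = 45/4 - 45*exp(-4*t/5)/4.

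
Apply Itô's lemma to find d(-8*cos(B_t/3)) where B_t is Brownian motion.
d(-8*cos(B_t/3)) = (4*cos(B_t/3)/9) dt + (8*sin(B_t/3)/3) dB_t

Itô's formula for f(B_t) gives d f(B_t) = f'(B_t) dB_t + (1/2) f''(B_t) dt. Compute derivatives of f(x) = -8*cos(x/3):
  f'(x)  = 8*sin(x/3)/3
  f''(x) = 8*cos(x/3)/9
Substitute x = B_t and multiply the f'' term by 1/2:
  drift     = (1/2) * (8*cos(x/3)/9) evaluated at B_t = 4*cos(B_t/3)/9
  diffusion = (8*sin(x/3)/3) evaluated at B_t = 8*sin(B_t/3)/3
Therefore d(-8*cos(B_t/3)) = (4*cos(B_t/3)/9) dt + (8*sin(B_t/3)/3) dB_t.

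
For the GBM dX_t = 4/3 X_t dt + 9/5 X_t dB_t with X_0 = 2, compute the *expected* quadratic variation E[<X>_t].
E[<X>_t] = 972*exp(443*t/75)/443 - 972/443

<X>_t = int_0^t ((9/5) * X_s)^2 ds. Taking expectation inside the integral: E[<X>_t] = (9/5)^2 * int_0^t E[X_s^2] ds. For GBM, E[X_s^2] = x_0^2 * exp((2 mu + sigma^2) s). Integrating:
  E[<X>_t] = (9/5)^2 * 2^2 * (exp((2*(4/3) + (9/5)^2) t) - 1) / (2*(4/3) + (9/5)^2)
           = (9/5)^2 * 2^2 * (exp((443/75) t) - 1) / (443/75) = 972*exp(443*t/75)/443 - 972/443.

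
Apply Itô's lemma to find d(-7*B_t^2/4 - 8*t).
d(-7*B_t^2/4 - 8*t) = (-39/4) dt + (-7*B_t/2) dB_t

Itô's formula for f(t, x): d f(t, B_t) = (f_t + (1/2) f_xx) dt + f_x dB_t. Compute partials of f(t, x) = -8*t - 7*x^2/4:
  f_t(t,x)  = -8
  f_x(t,x)  = -7*x/2
  f_xx(t,x) = -7/2
Assemble drift = f_t + (1/2) f_xx = -39/4 and diffusion = f_x = -7*x/2. Substituting x = B_t:
  d(-7*B_t^2/4 - 8*t) = (-39/4) dt + (-7*B_t/2) dB_t.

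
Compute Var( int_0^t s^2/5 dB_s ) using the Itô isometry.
Var = t^5/125

The Itô integral of a deterministic integrand f(s) has mean 0 because each increment f(s) * (B_{s+ds} - B_s) has mean 0. By the Itô isometry:
  Var( int_0^t f(s) dB_s ) = E[ (int_0^t f(s) dB_s)^2 ] = int_0^t f(s)^2 ds.
Here f(s) = s^2/5, so f(s)^2 = s^4/25. Integrate:
  int_0^t (s^4/25) ds = t^5/125.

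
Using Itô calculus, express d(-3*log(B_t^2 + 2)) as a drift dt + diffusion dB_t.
d(-3*log(B_t^2 + 2)) = (3*(B_t^2 - 2)/(B_t^2 + 2)^2) dt + (-6*B_t/(B_t^2 + 2)) dB_t

Itô's formula for f(B_t) gives d f(B_t) = f'(B_t) dB_t + (1/2) f''(B_t) dt. Compute derivatives of f(x) = -3*log(x^2 + 2):
  f'(x)  = -6*x/(x^2 + 2)
  f''(x) = 6*(x^2 - 2)/(x^2 + 2)^2
Substitute x = B_t and multiply the f'' term by 1/2:
  drift     = (1/2) * (6*(x^2 - 2)/(x^2 + 2)^2) evaluated at B_t = 3*(B_t^2 - 2)/(B_t^2 + 2)^2
  diffusion = (-6*x/(x^2 + 2)) evaluated at B_t = -6*B_t/(B_t^2 + 2)
Therefore d(-3*log(B_t^2 + 2)) = (3*(B_t^2 - 2)/(B_t^2 + 2)^2) dt + (-6*B_t/(B_t^2 + 2)) dB_t.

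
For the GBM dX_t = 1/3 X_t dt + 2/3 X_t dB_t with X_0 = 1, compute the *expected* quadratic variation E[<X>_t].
E[<X>_t] = 2*exp(10*t/9)/5 - 2/5

<X>_t = int_0^t ((2/3) * X_s)^2 ds. Taking expectation inside the integral: E[<X>_t] = (2/3)^2 * int_0^t E[X_s^2] ds. For GBM, E[X_s^2] = x_0^2 * exp((2 mu + sigma^2) s). Integrating:
  E[<X>_t] = (2/3)^2 * 1^2 * (exp((2*(1/3) + (2/3)^2) t) - 1) / (2*(1/3) + (2/3)^2)
           = (2/3)^2 * 1^2 * (exp((10/9) t) - 1) / (10/9) = 2*exp(10*t/9)/5 - 2/5.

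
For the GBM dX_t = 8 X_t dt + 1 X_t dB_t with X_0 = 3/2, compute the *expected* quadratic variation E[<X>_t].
E[<X>_t] = 9*exp(17*t)/68 - 9/68

<X>_t = int_0^t (1 * X_s)^2 ds. Taking expectation inside the integral: E[<X>_t] = 1^2 * int_0^t E[X_s^2] ds. For GBM, E[X_s^2] = x_0^2 * exp((2 mu + sigma^2) s). Integrating:
  E[<X>_t] = 1^2 * (3/2)^2 * (exp((2*8 + 1^2) t) - 1) / (2*8 + 1^2)
           = 1^2 * (3/2)^2 * (exp(17 t) - 1) / 17 = 9*exp(17*t)/68 - 9/68.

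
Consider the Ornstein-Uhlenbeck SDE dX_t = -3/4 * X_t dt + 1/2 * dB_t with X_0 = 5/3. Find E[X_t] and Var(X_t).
E[X_t] = 5*exp(-3*t/4)/3; Var(X_t) = 1/6 - exp(-3*t/2)/6

The OU SDE dX = -theta X dt + sigma dB admits the integrating factor exp(theta t): d(exp(theta t) X_t) = sigma exp(theta t) dB_t. Integrating from 0 to t:
  X_t = x_0 * exp(-theta t) + sigma * int_0^t exp(-theta (t-s)) dB_s.
The Itô integral has mean 0 and (by the Itô isometry) variance sigma^2 * int_0^t exp(-2 theta (t - s)) ds = sigma^2 * (1 - exp(-2 theta t)) / (2 theta).
With theta = 3/4, sigma = 1/2, x_0 = 5/3:
  E[X_t] = 5/3 * exp(-3/4 t) = 5*exp(-3*t/4)/3
  Var(X_t) = (1/2)^2 * (1 - exp(-2*3/4 t)) / (2 * 3/4) = 1/6 - exp(-3*t/2)/6.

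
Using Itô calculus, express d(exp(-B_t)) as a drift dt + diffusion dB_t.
d(exp(-B_t)) = (exp(-B_t)/2) dt + (-exp(-B_t)) dB_t

Itô's formula for f(B_t) gives d f(B_t) = f'(B_t) dB_t + (1/2) f''(B_t) dt. Compute derivatives of f(x) = exp(-x):
  f'(x)  = -exp(-x)
  f''(x) = exp(-x)
Substitute x = B_t and multiply the f'' term by 1/2:
  drift     = (1/2) * (exp(-x)) evaluated at B_t = exp(-B_t)/2
  diffusion = (-exp(-x)) evaluated at B_t = -exp(-B_t)
Therefore d(exp(-B_t)) = (exp(-B_t)/2) dt + (-exp(-B_t)) dB_t.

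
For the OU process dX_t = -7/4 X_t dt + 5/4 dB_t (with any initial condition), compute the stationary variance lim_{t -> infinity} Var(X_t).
lim Var(X_t) = 25/56

The OU SDE dX = -theta X dt + sigma dB admits the integrating factor exp(theta t): d(exp(theta t) X_t) = sigma exp(theta t) dB_t. Integrating from 0 to t gives X_t = x_0 * exp(-theta t) + sigma * int_0^t exp(-theta (t-s)) dB_s for any initial x_0. The Itô integral has variance (by the Itô isometry) sigma^2 * int_0^t exp(-2 theta (t - s)) ds = sigma^2 * (1 - exp(-2 theta t)) / (2 theta), independent of x_0.
With theta = 7/4, sigma = 5/4:
  Var(X_t) = (5/4)^2 * (1 - exp(-2*7/4 t)) / (2 * 7/4) = 25/56 - 25*exp(-7*t/2)/56.
As t -> infinity, exp(-2*7/4 t) -> 0, so the stationary variance is sigma^2 / (2 theta) = 25/56.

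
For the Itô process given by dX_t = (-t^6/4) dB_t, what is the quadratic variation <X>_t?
<X>_t = t^13/208

For an Itô process dX_t = a(t) dt + b(t) dB_t, the quadratic variation is <X>_t = int_0^t b(s)^2 ds (the drift term does not contribute). Here b(s) = -s^6/4, so
  b(s)^2 = s^12/16.
Integrating from 0 to t:
  <X>_t = int_0^t (s^12/16) ds = t^13/208.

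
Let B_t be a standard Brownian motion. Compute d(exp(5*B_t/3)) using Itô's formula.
d(exp(5*B_t/3)) = (25*exp(5*B_t/3)/18) dt + (5*exp(5*B_t/3)/3) dB_t

Itô's formula for f(B_t) gives d f(B_t) = f'(B_t) dB_t + (1/2) f''(B_t) dt. Compute derivatives of f(x) = exp(5*x/3):
  f'(x)  = 5*exp(5*x/3)/3
  f''(x) = 25*exp(5*x/3)/9
Substitute x = B_t and multiply the f'' term by 1/2:
  drift     = (1/2) * (25*exp(5*x/3)/9) evaluated at B_t = 25*exp(5*B_t/3)/18
  diffusion = (5*exp(5*x/3)/3) evaluated at B_t = 5*exp(5*B_t/3)/3
Therefore d(exp(5*B_t/3)) = (25*exp(5*B_t/3)/18) dt + (5*exp(5*B_t/3)/3) dB_t.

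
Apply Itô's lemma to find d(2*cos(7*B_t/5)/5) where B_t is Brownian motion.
d(2*cos(7*B_t/5)/5) = (-49*cos(7*B_t/5)/125) dt + (-14*sin(7*B_t/5)/25) dB_t

Itô's formula for f(B_t) gives d f(B_t) = f'(B_t) dB_t + (1/2) f''(B_t) dt. Compute derivatives of f(x) = 2*cos(7*x/5)/5:
  f'(x)  = -14*sin(7*x/5)/25
  f''(x) = -98*cos(7*x/5)/125
Substitute x = B_t and multiply the f'' term by 1/2:
  drift     = (1/2) * (-98*cos(7*x/5)/125) evaluated at B_t = -49*cos(7*B_t/5)/125
  diffusion = (-14*sin(7*x/5)/25) evaluated at B_t = -14*sin(7*B_t/5)/25
Therefore d(2*cos(7*B_t/5)/5) = (-49*cos(7*B_t/5)/125) dt + (-14*sin(7*B_t/5)/25) dB_t.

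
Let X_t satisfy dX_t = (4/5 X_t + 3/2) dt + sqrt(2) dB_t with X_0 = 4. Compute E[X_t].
E[X_t] = 47*exp(4*t/5)/8 - 15/8

Taking expectations and using E[dB_t] = 0, the mean m(t) = E[X_t] satisfies the ODE m'(t) = a m(t) + b with m(0) = x_0. With a = 4/5, b = 3/2, x_0 = 4, the solution is
  m(t) = x_0 * exp(a t) + (b/a) * (exp(a t) - 1)
       = 4 * exp((4/5) t) + ((3/2)/(4/5)) * (exp((4/5) t) - 1)
       = 47*exp(4*t/5)/8 - 15/8.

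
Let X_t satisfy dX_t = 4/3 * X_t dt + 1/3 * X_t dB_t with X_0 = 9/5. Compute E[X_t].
E[X_t] = 9*exp(4*t/3)/5

For GBM dX = mu X dt + sigma X dB with X_0 = x_0, apply Itô to Y = log X: dY = (mu - sigma^2/2) dt + sigma dB, so Y_t = log(x_0) + (mu - sigma^2/2) t + sigma B_t and hence X_t = x_0 * exp((mu - sigma^2/2) t + sigma B_t).
With mu = 4/3, sigma = 1/3, x_0 = 9/5, this gives:
  X_t = 9/5 * exp((23/18) * t + (1/3) * B_t).
Since sigma*B_t ~ Normal(0, sigma^2 t), E[exp(sigma*B_t)] = exp(sigma^2 t / 2); so E[X_t] = x_0 * exp((mu - sigma^2/2) t) * exp(sigma^2 t / 2) = x_0 * exp(mu t) = 9*exp(4*t/3)/5.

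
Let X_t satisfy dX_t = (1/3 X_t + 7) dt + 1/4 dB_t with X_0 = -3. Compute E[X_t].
E[X_t] = 18*exp(t/3) - 21

Taking expectations and using E[dB_t] = 0, the mean m(t) = E[X_t] satisfies the ODE m'(t) = a m(t) + b with m(0) = x_0. With a = 1/3, b = 7, x_0 = -3, the solution is
  m(t) = x_0 * exp(a t) + (b/a) * (exp(a t) - 1)
       = (-3) * exp((1/3) t) + (7/(1/3)) * (exp((1/3) t) - 1)
       = 18*exp(t/3) - 21.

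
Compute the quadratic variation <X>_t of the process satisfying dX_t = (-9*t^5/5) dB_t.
<X>_t = 81*t^11/275

For an Itô process dX_t = a(t) dt + b(t) dB_t, the quadratic variation is <X>_t = int_0^t b(s)^2 ds (the drift term does not contribute). Here b(s) = -9*s^5/5, so
  b(s)^2 = 81*s^10/25.
Integrating from 0 to t:
  <X>_t = int_0^t (81*s^10/25) ds = 81*t^11/275.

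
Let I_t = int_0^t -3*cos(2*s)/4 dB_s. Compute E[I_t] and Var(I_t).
E[I_t] = 0; Var(I_t) = 9*t/32 + 9*sin(4*t)/128

The Itô integral of a deterministic integrand f(s) has mean 0 because each increment f(s) * (B_{s+ds} - B_s) has mean 0. By the Itô isometry:
  Var( int_0^t f(s) dB_s ) = E[ (int_0^t f(s) dB_s)^2 ] = int_0^t f(s)^2 ds.
Here f(s) = -3*cos(2*s)/4, so f(s)^2 = 9*cos(2*s)^2/16. Integrate:
  int_0^t (9*cos(2*s)^2/16) ds = 9*t/32 + 9*sin(4*t)/128.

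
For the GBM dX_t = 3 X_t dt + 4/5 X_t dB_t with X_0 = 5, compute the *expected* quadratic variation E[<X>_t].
E[<X>_t] = 200*exp(166*t/25)/83 - 200/83

<X>_t = int_0^t ((4/5) * X_s)^2 ds. Taking expectation inside the integral: E[<X>_t] = (4/5)^2 * int_0^t E[X_s^2] ds. For GBM, E[X_s^2] = x_0^2 * exp((2 mu + sigma^2) s). Integrating:
  E[<X>_t] = (4/5)^2 * 5^2 * (exp((2*3 + (4/5)^2) t) - 1) / (2*3 + (4/5)^2)
           = (4/5)^2 * 5^2 * (exp((166/25) t) - 1) / (166/25) = 200*exp(166*t/25)/83 - 200/83.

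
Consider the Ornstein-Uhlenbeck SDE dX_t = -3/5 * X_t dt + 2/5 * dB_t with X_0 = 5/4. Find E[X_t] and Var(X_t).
E[X_t] = 5*exp(-3*t/5)/4; Var(X_t) = 2/15 - 2*exp(-6*t/5)/15

The OU SDE dX = -theta X dt + sigma dB admits the integrating factor exp(theta t): d(exp(theta t) X_t) = sigma exp(theta t) dB_t. Integrating from 0 to t:
  X_t = x_0 * exp(-theta t) + sigma * int_0^t exp(-theta (t-s)) dB_s.
The Itô integral has mean 0 and (by the Itô isometry) variance sigma^2 * int_0^t exp(-2 theta (t - s)) ds = sigma^2 * (1 - exp(-2 theta t)) / (2 theta).
With theta = 3/5, sigma = 2/5, x_0 = 5/4:
  E[X_t] = 5/4 * exp(-3/5 t) = 5*exp(-3*t/5)/4
  Var(X_t) = (2/5)^2 * (1 - exp(-2*3/5 t)) / (2 * 3/5) = 2/15 - 2*exp(-6*t/5)/15.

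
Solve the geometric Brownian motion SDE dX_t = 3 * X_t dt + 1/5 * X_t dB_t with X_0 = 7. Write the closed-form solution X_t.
X_t = 7 * exp((149/50) * t + (1/5) * B_t)

For GBM dX = mu X dt + sigma X dB with X_0 = x_0, apply Itô to Y = log X: dY = (mu - sigma^2/2) dt + sigma dB, so Y_t = log(x_0) + (mu - sigma^2/2) t + sigma B_t and hence X_t = x_0 * exp((mu - sigma^2/2) t + sigma B_t).
With mu = 3, sigma = 1/5, x_0 = 7, this gives:
  X_t = 7 * exp((149/50) * t + (1/5) * B_t).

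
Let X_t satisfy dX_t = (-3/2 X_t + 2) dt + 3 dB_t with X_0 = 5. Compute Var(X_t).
Var(X_t) = 3 - 3*exp(-3*t)

The variance V(t) = Var(X_t) satisfies V'(t) = 2 a V(t) + c^2 with V(0) = 0 (drift coefficient is linear in X, diffusion is constant). With a = -3/2, c = 3, the solution is
  V(t) = (c^2 / (2 a)) * (exp(2 a t) - 1)
       = (3^2 / (2*(-3/2))) * (exp((-3) t) - 1)
       = 3 - 3*exp(-3*t).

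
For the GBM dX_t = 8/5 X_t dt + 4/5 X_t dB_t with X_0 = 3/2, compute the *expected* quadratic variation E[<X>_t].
E[<X>_t] = 3*exp(96*t/25)/8 - 3/8

<X>_t = int_0^t ((4/5) * X_s)^2 ds. Taking expectation inside the integral: E[<X>_t] = (4/5)^2 * int_0^t E[X_s^2] ds. For GBM, E[X_s^2] = x_0^2 * exp((2 mu + sigma^2) s). Integrating:
  E[<X>_t] = (4/5)^2 * (3/2)^2 * (exp((2*(8/5) + (4/5)^2) t) - 1) / (2*(8/5) + (4/5)^2)
           = (4/5)^2 * (3/2)^2 * (exp((96/25) t) - 1) / (96/25) = 3*exp(96*t/25)/8 - 3/8.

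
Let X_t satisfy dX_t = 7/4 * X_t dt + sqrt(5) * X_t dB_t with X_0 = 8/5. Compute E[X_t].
E[X_t] = 8*exp(7*t/4)/5

For GBM dX = mu X dt + sigma X dB with X_0 = x_0, apply Itô to Y = log X: dY = (mu - sigma^2/2) dt + sigma dB, so Y_t = log(x_0) + (mu - sigma^2/2) t + sigma B_t and hence X_t = x_0 * exp((mu - sigma^2/2) t + sigma B_t).
With mu = 7/4, sigma = sqrt(5), x_0 = 8/5, this gives:
  X_t = 8/5 * exp((-3/4) * t + (sqrt(5)) * B_t).
Since sigma*B_t ~ Normal(0, sigma^2 t), E[exp(sigma*B_t)] = exp(sigma^2 t / 2); so E[X_t] = x_0 * exp((mu - sigma^2/2) t) * exp(sigma^2 t / 2) = x_0 * exp(mu t) = 8*exp(7*t/4)/5.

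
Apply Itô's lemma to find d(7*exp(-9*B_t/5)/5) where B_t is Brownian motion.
d(7*exp(-9*B_t/5)/5) = (567*exp(-9*B_t/5)/250) dt + (-63*exp(-9*B_t/5)/25) dB_t

Itô's formula for f(B_t) gives d f(B_t) = f'(B_t) dB_t + (1/2) f''(B_t) dt. Compute derivatives of f(x) = 7*exp(-9*x/5)/5:
  f'(x)  = -63*exp(-9*x/5)/25
  f''(x) = 567*exp(-9*x/5)/125
Substitute x = B_t and multiply the f'' term by 1/2:
  drift     = (1/2) * (567*exp(-9*x/5)/125) evaluated at B_t = 567*exp(-9*B_t/5)/250
  diffusion = (-63*exp(-9*x/5)/25) evaluated at B_t = -63*exp(-9*B_t/5)/25
Therefore d(7*exp(-9*B_t/5)/5) = (567*exp(-9*B_t/5)/250) dt + (-63*exp(-9*B_t/5)/25) dB_t.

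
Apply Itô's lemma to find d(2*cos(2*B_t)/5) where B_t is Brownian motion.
d(2*cos(2*B_t)/5) = (-4*cos(2*B_t)/5) dt + (-4*sin(2*B_t)/5) dB_t

Itô's formula for f(B_t) gives d f(B_t) = f'(B_t) dB_t + (1/2) f''(B_t) dt. Compute derivatives of f(x) = 2*cos(2*x)/5:
  f'(x)  = -4*sin(2*x)/5
  f''(x) = -8*cos(2*x)/5
Substitute x = B_t and multiply the f'' term by 1/2:
  drift     = (1/2) * (-8*cos(2*x)/5) evaluated at B_t = -4*cos(2*B_t)/5
  diffusion = (-4*sin(2*x)/5) evaluated at B_t = -4*sin(2*B_t)/5
Therefore d(2*cos(2*B_t)/5) = (-4*cos(2*B_t)/5) dt + (-4*sin(2*B_t)/5) dB_t.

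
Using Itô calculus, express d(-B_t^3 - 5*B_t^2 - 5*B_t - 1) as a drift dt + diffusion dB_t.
d(-B_t^3 - 5*B_t^2 - 5*B_t - 1) = (-3*B_t - 5) dt + (-3*B_t^2 - 10*B_t - 5) dB_t

Itô's formula for f(B_t) gives d f(B_t) = f'(B_t) dB_t + (1/2) f''(B_t) dt. Compute derivatives of f(x) = -x^3 - 5*x^2 - 5*x - 1:
  f'(x)  = -3*x^2 - 10*x - 5
  f''(x) = -6*x - 10
Substitute x = B_t and multiply the f'' term by 1/2:
  drift     = (1/2) * (-6*x - 10) evaluated at B_t = -3*B_t - 5
  diffusion = (-3*x^2 - 10*x - 5) evaluated at B_t = -3*B_t^2 - 10*B_t - 5
Therefore d(-B_t^3 - 5*B_t^2 - 5*B_t - 1) = (-3*B_t - 5) dt + (-3*B_t^2 - 10*B_t - 5) dB_t.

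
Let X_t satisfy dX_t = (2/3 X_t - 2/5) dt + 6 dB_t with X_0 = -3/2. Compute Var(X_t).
Var(X_t) = 27*exp(4*t/3) - 27

The variance V(t) = Var(X_t) satisfies V'(t) = 2 a V(t) + c^2 with V(0) = 0 (drift coefficient is linear in X, diffusion is constant). With a = 2/3, c = 6, the solution is
  V(t) = (c^2 / (2 a)) * (exp(2 a t) - 1)
       = (6^2 / (2*(2/3))) * (exp((4/3) t) - 1)
       = 27*exp(4*t/3) - 27.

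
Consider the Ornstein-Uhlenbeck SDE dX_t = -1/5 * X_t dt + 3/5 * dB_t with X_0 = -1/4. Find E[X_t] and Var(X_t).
E[X_t] = -exp(-t/5)/4; Var(X_t) = 9/10 - 9*exp(-2*t/5)/10

The OU SDE dX = -theta X dt + sigma dB admits the integrating factor exp(theta t): d(exp(theta t) X_t) = sigma exp(theta t) dB_t. Integrating from 0 to t:
  X_t = x_0 * exp(-theta t) + sigma * int_0^t exp(-theta (t-s)) dB_s.
The Itô integral has mean 0 and (by the Itô isometry) variance sigma^2 * int_0^t exp(-2 theta (t - s)) ds = sigma^2 * (1 - exp(-2 theta t)) / (2 theta).
With theta = 1/5, sigma = 3/5, x_0 = -1/4:
  E[X_t] = -1/4 * exp(-1/5 t) = -exp(-t/5)/4
  Var(X_t) = (3/5)^2 * (1 - exp(-2*1/5 t)) / (2 * 1/5) = 9/10 - 9*exp(-2*t/5)/10.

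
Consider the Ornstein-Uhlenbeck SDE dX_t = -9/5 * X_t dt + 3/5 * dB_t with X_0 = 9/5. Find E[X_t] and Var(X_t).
E[X_t] = 9*exp(-9*t/5)/5; Var(X_t) = 1/10 - exp(-18*t/5)/10

The OU SDE dX = -theta X dt + sigma dB admits the integrating factor exp(theta t): d(exp(theta t) X_t) = sigma exp(theta t) dB_t. Integrating from 0 to t:
  X_t = x_0 * exp(-theta t) + sigma * int_0^t exp(-theta (t-s)) dB_s.
The Itô integral has mean 0 and (by the Itô isometry) variance sigma^2 * int_0^t exp(-2 theta (t - s)) ds = sigma^2 * (1 - exp(-2 theta t)) / (2 theta).
With theta = 9/5, sigma = 3/5, x_0 = 9/5:
  E[X_t] = 9/5 * exp(-9/5 t) = 9*exp(-9*t/5)/5
  Var(X_t) = (3/5)^2 * (1 - exp(-2*9/5 t)) / (2 * 9/5) = 1/10 - exp(-18*t/5)/10.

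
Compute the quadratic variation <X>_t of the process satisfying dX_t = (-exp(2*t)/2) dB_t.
<X>_t = exp(4*t)/16 - 1/16

For an Itô process dX_t = a(t) dt + b(t) dB_t, the quadratic variation is <X>_t = int_0^t b(s)^2 ds (the drift term does not contribute). Here b(s) = -exp(2*s)/2, so
  b(s)^2 = exp(4*s)/4.
Integrating from 0 to t:
  <X>_t = int_0^t (exp(4*s)/4) ds = exp(4*t)/16 - 1/16.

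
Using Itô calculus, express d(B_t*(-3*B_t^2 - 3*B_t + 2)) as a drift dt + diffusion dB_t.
d(B_t*(-3*B_t^2 - 3*B_t + 2)) = (-9*B_t - 3) dt + (-9*B_t^2 - 6*B_t + 2) dB_t

Itô's formula for f(B_t) gives d f(B_t) = f'(B_t) dB_t + (1/2) f''(B_t) dt. Compute derivatives of f(x) = x*(-3*x^2 - 3*x + 2):
  f'(x)  = -9*x^2 - 6*x + 2
  f''(x) = -18*x - 6
Substitute x = B_t and multiply the f'' term by 1/2:
  drift     = (1/2) * (-18*x - 6) evaluated at B_t = -9*B_t - 3
  diffusion = (-9*x^2 - 6*x + 2) evaluated at B_t = -9*B_t^2 - 6*B_t + 2
Therefore d(B_t*(-3*B_t^2 - 3*B_t + 2)) = (-9*B_t - 3) dt + (-9*B_t^2 - 6*B_t + 2) dB_t.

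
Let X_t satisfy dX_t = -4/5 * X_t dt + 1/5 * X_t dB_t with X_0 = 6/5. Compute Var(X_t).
Var(X_t) = (36*exp(t/25) - 36)*exp(-8*t/5)/25

For GBM dX = mu X dt + sigma X dB with X_0 = x_0, apply Itô to Y = log X: dY = (mu - sigma^2/2) dt + sigma dB, so Y_t = log(x_0) + (mu - sigma^2/2) t + sigma B_t and hence X_t = x_0 * exp((mu - sigma^2/2) t + sigma B_t).
With mu = -4/5, sigma = 1/5, x_0 = 6/5, this gives:
  X_t = 6/5 * exp((-41/50) * t + (1/5) * B_t).
Since sigma*B_t ~ Normal(0, sigma^2 t), E[exp(sigma*B_t)] = exp(sigma^2 t / 2); so E[X_t] = x_0 * exp((mu - sigma^2/2) t) * exp(sigma^2 t / 2) = x_0 * exp(mu t) = 6*exp(-4*t/5)/5.
Var(X_t) = E[X_t^2] - (E[X_t])^2 = x_0^2 * exp(2 mu t) * (exp(sigma^2 t) - 1) = (36*exp(t/25) - 36)*exp(-8*t/5)/25.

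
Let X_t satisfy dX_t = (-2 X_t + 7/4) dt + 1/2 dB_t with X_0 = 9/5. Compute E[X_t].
E[X_t] = 7/8 + 37*exp(-2*t)/40

Taking expectations and using E[dB_t] = 0, the mean m(t) = E[X_t] satisfies the ODE m'(t) = a m(t) + b with m(0) = x_0. With a = -2, b = 7/4, x_0 = 9/5, the solution is
  m(t) = x_0 * exp(a t) + (b/a) * (exp(a t) - 1)
       = (9/5) * exp((-2) t) + ((7/4)/(-2)) * (exp((-2) t) - 1)
       = 7/8 + 37*exp(-2*t)/40.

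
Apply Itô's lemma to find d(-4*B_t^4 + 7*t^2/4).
d(-4*B_t^4 + 7*t^2/4) = (-24*B_t^2 + 7*t/2) dt + (-16*B_t^3) dB_t

Itô's formula for f(t, x): d f(t, B_t) = (f_t + (1/2) f_xx) dt + f_x dB_t. Compute partials of f(t, x) = 7*t^2/4 - 4*x^4:
  f_t(t,x)  = 7*t/2
  f_x(t,x)  = -16*x^3
  f_xx(t,x) = -48*x^2
Assemble drift = f_t + (1/2) f_xx = 7*t/2 - 24*x^2 and diffusion = f_x = -16*x^3. Substituting x = B_t:
  d(-4*B_t^4 + 7*t^2/4) = (-24*B_t^2 + 7*t/2) dt + (-16*B_t^3) dB_t.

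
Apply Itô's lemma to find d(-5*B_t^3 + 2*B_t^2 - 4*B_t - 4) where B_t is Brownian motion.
d(-5*B_t^3 + 2*B_t^2 - 4*B_t - 4) = (2 - 15*B_t) dt + (-15*B_t^2 + 4*B_t - 4) dB_t

Itô's formula for f(B_t) gives d f(B_t) = f'(B_t) dB_t + (1/2) f''(B_t) dt. Compute derivatives of f(x) = -5*x^3 + 2*x^2 - 4*x - 4:
  f'(x)  = -15*x^2 + 4*x - 4
  f''(x) = 4 - 30*x
Substitute x = B_t and multiply the f'' term by 1/2:
  drift     = (1/2) * (4 - 30*x) evaluated at B_t = 2 - 15*B_t
  diffusion = (-15*x^2 + 4*x - 4) evaluated at B_t = -15*B_t^2 + 4*B_t - 4
Therefore d(-5*B_t^3 + 2*B_t^2 - 4*B_t - 4) = (2 - 15*B_t) dt + (-15*B_t^2 + 4*B_t - 4) dB_t.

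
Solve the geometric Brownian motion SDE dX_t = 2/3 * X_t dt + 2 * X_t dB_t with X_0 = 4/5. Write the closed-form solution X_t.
X_t = 4/5 * exp((-4/3) * t + (2) * B_t)

For GBM dX = mu X dt + sigma X dB with X_0 = x_0, apply Itô to Y = log X: dY = (mu - sigma^2/2) dt + sigma dB, so Y_t = log(x_0) + (mu - sigma^2/2) t + sigma B_t and hence X_t = x_0 * exp((mu - sigma^2/2) t + sigma B_t).
With mu = 2/3, sigma = 2, x_0 = 4/5, this gives:
  X_t = 4/5 * exp((-4/3) * t + (2) * B_t).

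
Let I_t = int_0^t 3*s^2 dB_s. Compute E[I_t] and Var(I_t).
E[I_t] = 0; Var(I_t) = 9*t^5/5

The Itô integral of a deterministic integrand f(s) has mean 0 because each increment f(s) * (B_{s+ds} - B_s) has mean 0. By the Itô isometry:
  Var( int_0^t f(s) dB_s ) = E[ (int_0^t f(s) dB_s)^2 ] = int_0^t f(s)^2 ds.
Here f(s) = 3*s^2, so f(s)^2 = 9*s^4. Integrate:
  int_0^t (9*s^4) ds = 9*t^5/5.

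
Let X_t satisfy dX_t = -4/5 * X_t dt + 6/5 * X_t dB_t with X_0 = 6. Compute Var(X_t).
Var(X_t) = (36*exp(36*t/25) - 36)*exp(-8*t/5)

For GBM dX = mu X dt + sigma X dB with X_0 = x_0, apply Itô to Y = log X: dY = (mu - sigma^2/2) dt + sigma dB, so Y_t = log(x_0) + (mu - sigma^2/2) t + sigma B_t and hence X_t = x_0 * exp((mu - sigma^2/2) t + sigma B_t).
With mu = -4/5, sigma = 6/5, x_0 = 6, this gives:
  X_t = 6 * exp((-38/25) * t + (6/5) * B_t).
Since sigma*B_t ~ Normal(0, sigma^2 t), E[exp(sigma*B_t)] = exp(sigma^2 t / 2); so E[X_t] = x_0 * exp((mu - sigma^2/2) t) * exp(sigma^2 t / 2) = x_0 * exp(mu t) = 6*exp(-4*t/5).
Var(X_t) = E[X_t^2] - (E[X_t])^2 = x_0^2 * exp(2 mu t) * (exp(sigma^2 t) - 1) = (36*exp(36*t/25) - 36)*exp(-8*t/5).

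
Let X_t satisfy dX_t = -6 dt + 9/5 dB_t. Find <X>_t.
<X>_t = 81*t/25

For an Itô process dX_t = a(t) dt + b(t) dB_t, the quadratic variation is <X>_t = int_0^t b(s)^2 ds (the drift term does not contribute). Here b(s) = 9/5, so
  b(s)^2 = 81/25.
Integrating from 0 to t:
  <X>_t = int_0^t (81/25) ds = 81*t/25.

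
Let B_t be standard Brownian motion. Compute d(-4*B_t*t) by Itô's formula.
d(-4*B_t*t) = (-4*B_t) dt + (-4*t) dB_t

Itô's formula for f(t, x): d f(t, B_t) = (f_t + (1/2) f_xx) dt + f_x dB_t. Compute partials of f(t, x) = -4*t*x:
  f_t(t,x)  = -4*x
  f_x(t,x)  = -4*t
  f_xx(t,x) = 0
Assemble drift = f_t + (1/2) f_xx = -4*x and diffusion = f_x = -4*t. Substituting x = B_t:
  d(-4*B_t*t) = (-4*B_t) dt + (-4*t) dB_t.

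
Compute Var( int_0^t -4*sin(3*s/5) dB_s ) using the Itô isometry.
Var = 8*t - 20*sin(6*t/5)/3

The Itô integral of a deterministic integrand f(s) has mean 0 because each increment f(s) * (B_{s+ds} - B_s) has mean 0. By the Itô isometry:
  Var( int_0^t f(s) dB_s ) = E[ (int_0^t f(s) dB_s)^2 ] = int_0^t f(s)^2 ds.
Here f(s) = -4*sin(3*s/5), so f(s)^2 = 16*sin(3*s/5)^2. Integrate:
  int_0^t (16*sin(3*s/5)^2) ds = 8*t - 20*sin(6*t/5)/3.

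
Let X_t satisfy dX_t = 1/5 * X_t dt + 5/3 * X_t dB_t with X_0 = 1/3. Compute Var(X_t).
Var(X_t) = (exp(25*t/9) - 1)*exp(2*t/5)/9

For GBM dX = mu X dt + sigma X dB with X_0 = x_0, apply Itô to Y = log X: dY = (mu - sigma^2/2) dt + sigma dB, so Y_t = log(x_0) + (mu - sigma^2/2) t + sigma B_t and hence X_t = x_0 * exp((mu - sigma^2/2) t + sigma B_t).
With mu = 1/5, sigma = 5/3, x_0 = 1/3, this gives:
  X_t = 1/3 * exp((-107/90) * t + (5/3) * B_t).
Since sigma*B_t ~ Normal(0, sigma^2 t), E[exp(sigma*B_t)] = exp(sigma^2 t / 2); so E[X_t] = x_0 * exp((mu - sigma^2/2) t) * exp(sigma^2 t / 2) = x_0 * exp(mu t) = exp(t/5)/3.
Var(X_t) = E[X_t^2] - (E[X_t])^2 = x_0^2 * exp(2 mu t) * (exp(sigma^2 t) - 1) = (exp(25*t/9) - 1)*exp(2*t/5)/9.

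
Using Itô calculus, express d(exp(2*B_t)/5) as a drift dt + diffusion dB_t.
d(exp(2*B_t)/5) = (2*exp(2*B_t)/5) dt + (2*exp(2*B_t)/5) dB_t

Itô's formula for f(B_t) gives d f(B_t) = f'(B_t) dB_t + (1/2) f''(B_t) dt. Compute derivatives of f(x) = exp(2*x)/5:
  f'(x)  = 2*exp(2*x)/5
  f''(x) = 4*exp(2*x)/5
Substitute x = B_t and multiply the f'' term by 1/2:
  drift     = (1/2) * (4*exp(2*x)/5) evaluated at B_t = 2*exp(2*B_t)/5
  diffusion = (2*exp(2*x)/5) evaluated at B_t = 2*exp(2*B_t)/5
Therefore d(exp(2*B_t)/5) = (2*exp(2*B_t)/5) dt + (2*exp(2*B_t)/5) dB_t.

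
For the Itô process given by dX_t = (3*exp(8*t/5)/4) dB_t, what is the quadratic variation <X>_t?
<X>_t = 45*exp(16*t/5)/256 - 45/256

For an Itô process dX_t = a(t) dt + b(t) dB_t, the quadratic variation is <X>_t = int_0^t b(s)^2 ds (the drift term does not contribute). Here b(s) = 3*exp(8*s/5)/4, so
  b(s)^2 = 9*exp(16*s/5)/16.
Integrating from 0 to t:
  <X>_t = int_0^t (9*exp(16*s/5)/16) ds = 45*exp(16*t/5)/256 - 45/256.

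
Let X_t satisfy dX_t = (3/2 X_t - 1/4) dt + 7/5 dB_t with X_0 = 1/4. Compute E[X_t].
E[X_t] = exp(3*t/2)/12 + 1/6

Taking expectations and using E[dB_t] = 0, the mean m(t) = E[X_t] satisfies the ODE m'(t) = a m(t) + b with m(0) = x_0. With a = 3/2, b = -1/4, x_0 = 1/4, the solution is
  m(t) = x_0 * exp(a t) + (b/a) * (exp(a t) - 1)
       = (1/4) * exp((3/2) t) + ((-1/4)/(3/2)) * (exp((3/2) t) - 1)
       = exp(3*t/2)/12 + 1/6.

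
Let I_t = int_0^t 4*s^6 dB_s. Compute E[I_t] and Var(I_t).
E[I_t] = 0; Var(I_t) = 16*t^13/13

The Itô integral of a deterministic integrand f(s) has mean 0 because each increment f(s) * (B_{s+ds} - B_s) has mean 0. By the Itô isometry:
  Var( int_0^t f(s) dB_s ) = E[ (int_0^t f(s) dB_s)^2 ] = int_0^t f(s)^2 ds.
Here f(s) = 4*s^6, so f(s)^2 = 16*s^12. Integrate:
  int_0^t (16*s^12) ds = 16*t^13/13.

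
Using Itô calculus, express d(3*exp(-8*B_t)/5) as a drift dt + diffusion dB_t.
d(3*exp(-8*B_t)/5) = (96*exp(-8*B_t)/5) dt + (-24*exp(-8*B_t)/5) dB_t

Itô's formula for f(B_t) gives d f(B_t) = f'(B_t) dB_t + (1/2) f''(B_t) dt. Compute derivatives of f(x) = 3*exp(-8*x)/5:
  f'(x)  = -24*exp(-8*x)/5
  f''(x) = 192*exp(-8*x)/5
Substitute x = B_t and multiply the f'' term by 1/2:
  drift     = (1/2) * (192*exp(-8*x)/5) evaluated at B_t = 96*exp(-8*B_t)/5
  diffusion = (-24*exp(-8*x)/5) evaluated at B_t = -24*exp(-8*B_t)/5
Therefore d(3*exp(-8*B_t)/5) = (96*exp(-8*B_t)/5) dt + (-24*exp(-8*B_t)/5) dB_t.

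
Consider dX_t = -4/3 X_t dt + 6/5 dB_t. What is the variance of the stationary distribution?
lim Var(X_t) = 27/50

The OU SDE dX = -theta X dt + sigma dB admits the integrating factor exp(theta t): d(exp(theta t) X_t) = sigma exp(theta t) dB_t. Integrating from 0 to t gives X_t = x_0 * exp(-theta t) + sigma * int_0^t exp(-theta (t-s)) dB_s for any initial x_0. The Itô integral has variance (by the Itô isometry) sigma^2 * int_0^t exp(-2 theta (t - s)) ds = sigma^2 * (1 - exp(-2 theta t)) / (2 theta), independent of x_0.
With theta = 4/3, sigma = 6/5:
  Var(X_t) = (6/5)^2 * (1 - exp(-2*4/3 t)) / (2 * 4/3) = 27/50 - 27*exp(-8*t/3)/50.
As t -> infinity, exp(-2*4/3 t) -> 0, so the stationary variance is sigma^2 / (2 theta) = 27/50.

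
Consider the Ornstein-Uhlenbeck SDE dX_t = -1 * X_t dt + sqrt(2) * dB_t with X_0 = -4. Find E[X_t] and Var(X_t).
E[X_t] = -4*exp(-t); Var(X_t) = 1 - exp(-2*t)

The OU SDE dX = -theta X dt + sigma dB admits the integrating factor exp(theta t): d(exp(theta t) X_t) = sigma exp(theta t) dB_t. Integrating from 0 to t:
  X_t = x_0 * exp(-theta t) + sigma * int_0^t exp(-theta (t-s)) dB_s.
The Itô integral has mean 0 and (by the Itô isometry) variance sigma^2 * int_0^t exp(-2 theta (t - s)) ds = sigma^2 * (1 - exp(-2 theta t)) / (2 theta).
With theta = 1, sigma = sqrt(2), x_0 = -4:
  E[X_t] = -4 * exp(-1 t) = -4*exp(-t)
  Var(X_t) = (sqrt(2))^2 * (1 - exp(-2*1 t)) / (2 * 1) = 1 - exp(-2*t).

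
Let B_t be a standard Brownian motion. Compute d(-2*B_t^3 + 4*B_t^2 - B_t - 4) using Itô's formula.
d(-2*B_t^3 + 4*B_t^2 - B_t - 4) = (4 - 6*B_t) dt + (-6*B_t^2 + 8*B_t - 1) dB_t

Itô's formula for f(B_t) gives d f(B_t) = f'(B_t) dB_t + (1/2) f''(B_t) dt. Compute derivatives of f(x) = -2*x^3 + 4*x^2 - x - 4:
  f'(x)  = -6*x^2 + 8*x - 1
  f''(x) = 8 - 12*x
Substitute x = B_t and multiply the f'' term by 1/2:
  drift     = (1/2) * (8 - 12*x) evaluated at B_t = 4 - 6*B_t
  diffusion = (-6*x^2 + 8*x - 1) evaluated at B_t = -6*B_t^2 + 8*B_t - 1
Therefore d(-2*B_t^3 + 4*B_t^2 - B_t - 4) = (4 - 6*B_t) dt + (-6*B_t^2 + 8*B_t - 1) dB_t.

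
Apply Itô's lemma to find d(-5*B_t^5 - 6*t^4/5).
d(-5*B_t^5 - 6*t^4/5) = (-50*B_t^3 - 24*t^3/5) dt + (-25*B_t^4) dB_t

Itô's formula for f(t, x): d f(t, B_t) = (f_t + (1/2) f_xx) dt + f_x dB_t. Compute partials of f(t, x) = -6*t^4/5 - 5*x^5:
  f_t(t,x)  = -24*t^3/5
  f_x(t,x)  = -25*x^4
  f_xx(t,x) = -100*x^3
Assemble drift = f_t + (1/2) f_xx = -24*t^3/5 - 50*x^3 and diffusion = f_x = -25*x^4. Substituting x = B_t:
  d(-5*B_t^5 - 6*t^4/5) = (-50*B_t^3 - 24*t^3/5) dt + (-25*B_t^4) dB_t.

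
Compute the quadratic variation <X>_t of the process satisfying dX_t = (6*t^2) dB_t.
<X>_t = 36*t^5/5

For an Itô process dX_t = a(t) dt + b(t) dB_t, the quadratic variation is <X>_t = int_0^t b(s)^2 ds (the drift term does not contribute). Here b(s) = 6*s^2, so
  b(s)^2 = 36*s^4.
Integrating from 0 to t:
  <X>_t = int_0^t (36*s^4) ds = 36*t^5/5.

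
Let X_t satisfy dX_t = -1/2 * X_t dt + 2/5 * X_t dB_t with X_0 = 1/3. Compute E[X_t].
E[X_t] = exp(-t/2)/3

For GBM dX = mu X dt + sigma X dB with X_0 = x_0, apply Itô to Y = log X: dY = (mu - sigma^2/2) dt + sigma dB, so Y_t = log(x_0) + (mu - sigma^2/2) t + sigma B_t and hence X_t = x_0 * exp((mu - sigma^2/2) t + sigma B_t).
With mu = -1/2, sigma = 2/5, x_0 = 1/3, this gives:
  X_t = 1/3 * exp((-29/50) * t + (2/5) * B_t).
Since sigma*B_t ~ Normal(0, sigma^2 t), E[exp(sigma*B_t)] = exp(sigma^2 t / 2); so E[X_t] = x_0 * exp((mu - sigma^2/2) t) * exp(sigma^2 t / 2) = x_0 * exp(mu t) = exp(-t/2)/3.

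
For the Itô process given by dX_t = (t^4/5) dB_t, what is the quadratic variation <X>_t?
<X>_t = t^9/225

For an Itô process dX_t = a(t) dt + b(t) dB_t, the quadratic variation is <X>_t = int_0^t b(s)^2 ds (the drift term does not contribute). Here b(s) = s^4/5, so
  b(s)^2 = s^8/25.
Integrating from 0 to t:
  <X>_t = int_0^t (s^8/25) ds = t^9/225.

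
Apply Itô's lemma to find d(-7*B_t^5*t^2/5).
d(-7*B_t^5*t^2/5) = (14*B_t^3*t*(-B_t^2 - 5*t)/5) dt + (-7*B_t^4*t^2) dB_t

Itô's formula for f(t, x): d f(t, B_t) = (f_t + (1/2) f_xx) dt + f_x dB_t. Compute partials of f(t, x) = -7*t^2*x^5/5:
  f_t(t,x)  = -14*t*x^5/5
  f_x(t,x)  = -7*t^2*x^4
  f_xx(t,x) = -28*t^2*x^3
Assemble drift = f_t + (1/2) f_xx = 14*t*x^3*(-5*t - x^2)/5 and diffusion = f_x = -7*t^2*x^4. Substituting x = B_t:
  d(-7*B_t^5*t^2/5) = (14*B_t^3*t*(-B_t^2 - 5*t)/5) dt + (-7*B_t^4*t^2) dB_t.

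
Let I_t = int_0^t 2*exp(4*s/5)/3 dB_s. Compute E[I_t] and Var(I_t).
E[I_t] = 0; Var(I_t) = 5*exp(8*t/5)/18 - 5/18

The Itô integral of a deterministic integrand f(s) has mean 0 because each increment f(s) * (B_{s+ds} - B_s) has mean 0. By the Itô isometry:
  Var( int_0^t f(s) dB_s ) = E[ (int_0^t f(s) dB_s)^2 ] = int_0^t f(s)^2 ds.
Here f(s) = 2*exp(4*s/5)/3, so f(s)^2 = 4*exp(8*s/5)/9. Integrate:
  int_0^t (4*exp(8*s/5)/9) ds = 5*exp(8*t/5)/18 - 5/18.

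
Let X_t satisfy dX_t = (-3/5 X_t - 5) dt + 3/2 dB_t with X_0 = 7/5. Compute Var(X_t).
Var(X_t) = 15/8 - 15*exp(-6*t/5)/8

The variance V(t) = Var(X_t) satisfies V'(t) = 2 a V(t) + c^2 with V(0) = 0 (drift coefficient is linear in X, diffusion is constant). With a = -3/5, c = 3/2, the solution is
  V(t) = (c^2 / (2 a)) * (exp(2 a t) - 1)
       = ((3/2)^2 / (2*(-3/5))) * (exp((-6/5) t) - 1)
       = 15/8 - 15*exp(-6*t/5)/8.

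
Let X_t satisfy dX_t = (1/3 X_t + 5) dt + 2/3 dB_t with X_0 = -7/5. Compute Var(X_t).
Var(X_t) = 2*exp(2*t/3)/3 - 2/3

The variance V(t) = Var(X_t) satisfies V'(t) = 2 a V(t) + c^2 with V(0) = 0 (drift coefficient is linear in X, diffusion is constant). With a = 1/3, c = 2/3, the solution is
  V(t) = (c^2 / (2 a)) * (exp(2 a t) - 1)
       = ((2/3)^2 / (2*(1/3))) * (exp((2/3) t) - 1)
       = 2*exp(2*t/3)/3 - 2/3.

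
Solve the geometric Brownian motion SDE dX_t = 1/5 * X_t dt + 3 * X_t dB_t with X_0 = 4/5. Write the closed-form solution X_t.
X_t = 4/5 * exp((-43/10) * t + (3) * B_t)

For GBM dX = mu X dt + sigma X dB with X_0 = x_0, apply Itô to Y = log X: dY = (mu - sigma^2/2) dt + sigma dB, so Y_t = log(x_0) + (mu - sigma^2/2) t + sigma B_t and hence X_t = x_0 * exp((mu - sigma^2/2) t + sigma B_t).
With mu = 1/5, sigma = 3, x_0 = 4/5, this gives:
  X_t = 4/5 * exp((-43/10) * t + (3) * B_t).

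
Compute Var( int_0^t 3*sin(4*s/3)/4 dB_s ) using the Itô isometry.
Var = 9*t/32 - 27*sin(4*t/3)*cos(4*t/3)/128

The Itô integral of a deterministic integrand f(s) has mean 0 because each increment f(s) * (B_{s+ds} - B_s) has mean 0. By the Itô isometry:
  Var( int_0^t f(s) dB_s ) = E[ (int_0^t f(s) dB_s)^2 ] = int_0^t f(s)^2 ds.
Here f(s) = 3*sin(4*s/3)/4, so f(s)^2 = 9*sin(4*s/3)^2/16. Integrate:
  int_0^t (9*sin(4*s/3)^2/16) ds = 9*t/32 - 27*sin(4*t/3)*cos(4*t/3)/128.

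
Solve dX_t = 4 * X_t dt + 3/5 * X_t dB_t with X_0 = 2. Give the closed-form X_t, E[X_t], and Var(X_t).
X_t = 2 * exp((191/50) t + (3/5) B_t); E[X_t] = 2*exp(4*t); Var(X_t) = 4*(exp(9*t/25) - 1)*exp(8*t)

For GBM dX = mu X dt + sigma X dB with X_0 = x_0, apply Itô to Y = log X: dY = (mu - sigma^2/2) dt + sigma dB, so Y_t = log(x_0) + (mu - sigma^2/2) t + sigma B_t and hence X_t = x_0 * exp((mu - sigma^2/2) t + sigma B_t).
With mu = 4, sigma = 3/5, x_0 = 2, this gives:
  X_t = 2 * exp((191/50) * t + (3/5) * B_t).
Since sigma*B_t ~ Normal(0, sigma^2 t), E[exp(sigma*B_t)] = exp(sigma^2 t / 2); so E[X_t] = x_0 * exp((mu - sigma^2/2) t) * exp(sigma^2 t / 2) = x_0 * exp(mu t) = 2*exp(4*t).
Var(X_t) = E[X_t^2] - (E[X_t])^2 = x_0^2 * exp(2 mu t) * (exp(sigma^2 t) - 1) = 4*(exp(9*t/25) - 1)*exp(8*t).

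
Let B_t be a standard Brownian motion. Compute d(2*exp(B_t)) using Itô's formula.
d(2*exp(B_t)) = (exp(B_t)) dt + (2*exp(B_t)) dB_t

Itô's formula for f(B_t) gives d f(B_t) = f'(B_t) dB_t + (1/2) f''(B_t) dt. Compute derivatives of f(x) = 2*exp(x):
  f'(x)  = 2*exp(x)
  f''(x) = 2*exp(x)
Substitute x = B_t and multiply the f'' term by 1/2:
  drift     = (1/2) * (2*exp(x)) evaluated at B_t = exp(B_t)
  diffusion = (2*exp(x)) evaluated at B_t = 2*exp(B_t)
Therefore d(2*exp(B_t)) = (exp(B_t)) dt + (2*exp(B_t)) dB_t.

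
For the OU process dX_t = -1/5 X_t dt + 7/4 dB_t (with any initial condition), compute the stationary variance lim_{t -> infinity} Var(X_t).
lim Var(X_t) = 245/32

The OU SDE dX = -theta X dt + sigma dB admits the integrating factor exp(theta t): d(exp(theta t) X_t) = sigma exp(theta t) dB_t. Integrating from 0 to t gives X_t = x_0 * exp(-theta t) + sigma * int_0^t exp(-theta (t-s)) dB_s for any initial x_0. The Itô integral has variance (by the Itô isometry) sigma^2 * int_0^t exp(-2 theta (t - s)) ds = sigma^2 * (1 - exp(-2 theta t)) / (2 theta), independent of x_0.
With theta = 1/5, sigma = 7/4:
  Var(X_t) = (7/4)^2 * (1 - exp(-2*1/5 t)) / (2 * 1/5) = 245/32 - 245*exp(-2*t/5)/32.
As t -> infinity, exp(-2*1/5 t) -> 0, so the stationary variance is sigma^2 / (2 theta) = 245/32.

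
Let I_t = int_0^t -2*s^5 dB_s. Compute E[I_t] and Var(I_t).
E[I_t] = 0; Var(I_t) = 4*t^11/11

The Itô integral of a deterministic integrand f(s) has mean 0 because each increment f(s) * (B_{s+ds} - B_s) has mean 0. By the Itô isometry:
  Var( int_0^t f(s) dB_s ) = E[ (int_0^t f(s) dB_s)^2 ] = int_0^t f(s)^2 ds.
Here f(s) = -2*s^5, so f(s)^2 = 4*s^10. Integrate:
  int_0^t (4*s^10) ds = 4*t^11/11.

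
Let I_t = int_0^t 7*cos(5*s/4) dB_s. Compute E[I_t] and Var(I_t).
E[I_t] = 0; Var(I_t) = 49*t/2 + 49*sin(5*t/2)/5

The Itô integral of a deterministic integrand f(s) has mean 0 because each increment f(s) * (B_{s+ds} - B_s) has mean 0. By the Itô isometry:
  Var( int_0^t f(s) dB_s ) = E[ (int_0^t f(s) dB_s)^2 ] = int_0^t f(s)^2 ds.
Here f(s) = 7*cos(5*s/4), so f(s)^2 = 49*cos(5*s/4)^2. Integrate:
  int_0^t (49*cos(5*s/4)^2) ds = 49*t/2 + 49*sin(5*t/2)/5.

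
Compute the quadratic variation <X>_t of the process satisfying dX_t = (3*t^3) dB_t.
<X>_t = 9*t^7/7

For an Itô process dX_t = a(t) dt + b(t) dB_t, the quadratic variation is <X>_t = int_0^t b(s)^2 ds (the drift term does not contribute). Here b(s) = 3*s^3, so
  b(s)^2 = 9*s^6.
Integrating from 0 to t:
  <X>_t = int_0^t (9*s^6) ds = 9*t^7/7.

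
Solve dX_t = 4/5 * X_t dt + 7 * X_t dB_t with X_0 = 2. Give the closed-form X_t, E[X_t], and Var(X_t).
X_t = 2 * exp((-237/10) t + (7) B_t); E[X_t] = 2*exp(4*t/5); Var(X_t) = 4*(exp(49*t) - 1)*exp(8*t/5)

For GBM dX = mu X dt + sigma X dB with X_0 = x_0, apply Itô to Y = log X: dY = (mu - sigma^2/2) dt + sigma dB, so Y_t = log(x_0) + (mu - sigma^2/2) t + sigma B_t and hence X_t = x_0 * exp((mu - sigma^2/2) t + sigma B_t).
With mu = 4/5, sigma = 7, x_0 = 2, this gives:
  X_t = 2 * exp((-237/10) * t + (7) * B_t).
Since sigma*B_t ~ Normal(0, sigma^2 t), E[exp(sigma*B_t)] = exp(sigma^2 t / 2); so E[X_t] = x_0 * exp((mu - sigma^2/2) t) * exp(sigma^2 t / 2) = x_0 * exp(mu t) = 2*exp(4*t/5).
Var(X_t) = E[X_t^2] - (E[X_t])^2 = x_0^2 * exp(2 mu t) * (exp(sigma^2 t) - 1) = 4*(exp(49*t) - 1)*exp(8*t/5).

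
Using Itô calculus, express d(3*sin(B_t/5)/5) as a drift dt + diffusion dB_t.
d(3*sin(B_t/5)/5) = (-3*sin(B_t/5)/250) dt + (3*cos(B_t/5)/25) dB_t

Itô's formula for f(B_t) gives d f(B_t) = f'(B_t) dB_t + (1/2) f''(B_t) dt. Compute derivatives of f(x) = 3*sin(x/5)/5:
  f'(x)  = 3*cos(x/5)/25
  f''(x) = -3*sin(x/5)/125
Substitute x = B_t and multiply the f'' term by 1/2:
  drift     = (1/2) * (-3*sin(x/5)/125) evaluated at B_t = -3*sin(B_t/5)/250
  diffusion = (3*cos(x/5)/25) evaluated at B_t = 3*cos(B_t/5)/25
Therefore d(3*sin(B_t/5)/5) = (-3*sin(B_t/5)/250) dt + (3*cos(B_t/5)/25) dB_t.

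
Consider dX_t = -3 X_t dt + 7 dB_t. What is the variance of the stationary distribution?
lim Var(X_t) = 49/6

The OU SDE dX = -theta X dt + sigma dB admits the integrating factor exp(theta t): d(exp(theta t) X_t) = sigma exp(theta t) dB_t. Integrating from 0 to t gives X_t = x_0 * exp(-theta t) + sigma * int_0^t exp(-theta (t-s)) dB_s for any initial x_0. The Itô integral has variance (by the Itô isometry) sigma^2 * int_0^t exp(-2 theta (t - s)) ds = sigma^2 * (1 - exp(-2 theta t)) / (2 theta), independent of x_0.
With theta = 3, sigma = 7:
  Var(X_t) = (7)^2 * (1 - exp(-2*3 t)) / (2 * 3) = 49/6 - 49*exp(-6*t)/6.
As t -> infinity, exp(-2*3 t) -> 0, so the stationary variance is sigma^2 / (2 theta) = 49/6.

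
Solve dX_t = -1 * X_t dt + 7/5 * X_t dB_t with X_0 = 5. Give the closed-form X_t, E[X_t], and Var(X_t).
X_t = 5 * exp((-99/50) t + (7/5) B_t); E[X_t] = 5*exp(-t); Var(X_t) = -25*exp(-2*t) + 25*exp(-t/25)

For GBM dX = mu X dt + sigma X dB with X_0 = x_0, apply Itô to Y = log X: dY = (mu - sigma^2/2) dt + sigma dB, so Y_t = log(x_0) + (mu - sigma^2/2) t + sigma B_t and hence X_t = x_0 * exp((mu - sigma^2/2) t + sigma B_t).
With mu = -1, sigma = 7/5, x_0 = 5, this gives:
  X_t = 5 * exp((-99/50) * t + (7/5) * B_t).
Since sigma*B_t ~ Normal(0, sigma^2 t), E[exp(sigma*B_t)] = exp(sigma^2 t / 2); so E[X_t] = x_0 * exp((mu - sigma^2/2) t) * exp(sigma^2 t / 2) = x_0 * exp(mu t) = 5*exp(-t).
Var(X_t) = E[X_t^2] - (E[X_t])^2 = x_0^2 * exp(2 mu t) * (exp(sigma^2 t) - 1) = -25*exp(-2*t) + 25*exp(-t/25).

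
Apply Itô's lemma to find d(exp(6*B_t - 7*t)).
d(exp(6*B_t - 7*t)) = (11*exp(6*B_t - 7*t)) dt + (6*exp(6*B_t - 7*t)) dB_t

Itô's formula for f(t, x): d f(t, B_t) = (f_t + (1/2) f_xx) dt + f_x dB_t. Compute partials of f(t, x) = exp(-7*t + 6*x):
  f_t(t,x)  = -7*exp(-7*t + 6*x)
  f_x(t,x)  = 6*exp(-7*t + 6*x)
  f_xx(t,x) = 36*exp(-7*t + 6*x)
Assemble drift = f_t + (1/2) f_xx = 11*exp(-7*t + 6*x) and diffusion = f_x = 6*exp(-7*t + 6*x). Substituting x = B_t:
  d(exp(6*B_t - 7*t)) = (11*exp(6*B_t - 7*t)) dt + (6*exp(6*B_t - 7*t)) dB_t.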